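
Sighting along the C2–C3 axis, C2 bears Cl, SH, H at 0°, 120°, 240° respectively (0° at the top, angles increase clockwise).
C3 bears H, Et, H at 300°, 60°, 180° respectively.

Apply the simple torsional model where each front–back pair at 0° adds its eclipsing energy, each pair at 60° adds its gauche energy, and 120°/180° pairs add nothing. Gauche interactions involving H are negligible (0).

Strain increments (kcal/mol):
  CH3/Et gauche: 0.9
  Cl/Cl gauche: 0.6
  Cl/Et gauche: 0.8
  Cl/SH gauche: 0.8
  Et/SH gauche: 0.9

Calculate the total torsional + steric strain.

This conformer (staggered): Cl(0°)/Et(60°) gauche 0.8; SH(120°)/Et(60°) gauche 0.9 → 1.7 kcal/mol.

1.7 kcal/mol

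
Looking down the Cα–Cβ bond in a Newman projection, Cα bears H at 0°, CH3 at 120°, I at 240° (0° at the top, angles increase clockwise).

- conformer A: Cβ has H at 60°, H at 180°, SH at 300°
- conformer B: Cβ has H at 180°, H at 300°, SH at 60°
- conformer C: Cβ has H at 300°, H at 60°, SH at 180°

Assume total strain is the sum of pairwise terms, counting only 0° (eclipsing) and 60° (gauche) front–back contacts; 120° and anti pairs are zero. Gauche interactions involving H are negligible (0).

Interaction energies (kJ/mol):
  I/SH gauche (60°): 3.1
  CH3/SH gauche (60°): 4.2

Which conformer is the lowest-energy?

A

A (staggered): I(240°)/SH(300°) gauche 3.1 → 3.1 kJ/mol.
B (staggered): CH3(120°)/SH(60°) gauche 4.2 → 4.2 kJ/mol.
C (staggered): CH3(120°)/SH(180°) gauche 4.2; I(240°)/SH(180°) gauche 3.1 → 7.3 kJ/mol.
A has the lowest total (3.1 kJ/mol).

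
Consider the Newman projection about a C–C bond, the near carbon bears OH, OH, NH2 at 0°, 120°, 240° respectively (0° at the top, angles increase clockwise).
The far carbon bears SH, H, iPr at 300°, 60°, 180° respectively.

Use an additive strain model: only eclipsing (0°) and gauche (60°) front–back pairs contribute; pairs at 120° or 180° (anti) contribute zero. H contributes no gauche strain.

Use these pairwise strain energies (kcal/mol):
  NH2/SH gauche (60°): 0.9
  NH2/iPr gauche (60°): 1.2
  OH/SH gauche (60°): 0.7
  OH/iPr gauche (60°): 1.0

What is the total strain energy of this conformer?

This conformer (staggered): OH(0°)/SH(300°) gauche 0.7; OH(120°)/iPr(180°) gauche 1.0; NH2(240°)/SH(300°) gauche 0.9; NH2(240°)/iPr(180°) gauche 1.2 → 3.8 kcal/mol.

3.8 kcal/mol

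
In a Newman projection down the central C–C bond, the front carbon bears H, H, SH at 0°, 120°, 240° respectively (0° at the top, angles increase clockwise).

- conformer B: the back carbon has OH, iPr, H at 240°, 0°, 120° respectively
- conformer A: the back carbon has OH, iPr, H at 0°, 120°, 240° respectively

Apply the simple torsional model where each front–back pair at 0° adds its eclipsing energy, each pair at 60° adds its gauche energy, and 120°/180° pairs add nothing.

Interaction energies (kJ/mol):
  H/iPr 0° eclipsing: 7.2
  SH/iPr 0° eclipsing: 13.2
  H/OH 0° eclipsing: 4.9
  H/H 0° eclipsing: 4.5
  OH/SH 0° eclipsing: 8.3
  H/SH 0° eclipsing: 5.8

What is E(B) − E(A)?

B (eclipsed): H–iPr eclipsed, H–H eclipsed, SH–OH eclipsed; 7.2 + 4.5 + 8.3 = 20.0 kJ/mol.
A (eclipsed): H–OH eclipsed, H–iPr eclipsed, SH–H eclipsed; 4.9 + 7.2 + 5.8 = 17.9 kJ/mol.
E(B) − E(A) = 20.0 − 17.9 = +2.1 kJ/mol.

+2.1 kJ/mol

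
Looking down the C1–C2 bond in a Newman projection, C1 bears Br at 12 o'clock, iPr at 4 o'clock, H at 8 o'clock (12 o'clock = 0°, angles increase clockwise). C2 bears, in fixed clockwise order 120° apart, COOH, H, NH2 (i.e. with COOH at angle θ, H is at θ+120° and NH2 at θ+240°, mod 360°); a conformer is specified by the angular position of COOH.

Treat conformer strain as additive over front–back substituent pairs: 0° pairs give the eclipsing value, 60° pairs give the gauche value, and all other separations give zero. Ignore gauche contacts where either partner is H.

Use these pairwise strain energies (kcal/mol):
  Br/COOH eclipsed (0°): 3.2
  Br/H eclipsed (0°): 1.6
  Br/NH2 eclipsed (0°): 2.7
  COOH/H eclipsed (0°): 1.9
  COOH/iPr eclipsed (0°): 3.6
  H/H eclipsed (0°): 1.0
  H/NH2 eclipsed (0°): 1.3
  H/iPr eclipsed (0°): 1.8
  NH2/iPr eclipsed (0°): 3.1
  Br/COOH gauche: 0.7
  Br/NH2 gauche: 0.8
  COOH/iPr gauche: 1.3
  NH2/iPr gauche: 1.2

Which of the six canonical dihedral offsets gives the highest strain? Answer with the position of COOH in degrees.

120°

COOH at 0° (eclipsed): Br(0°)/COOH(0°) eclipsed 3.2; iPr(120°)/H(120°) eclipsed 1.8; H(240°)/NH2(240°) eclipsed 1.3 → 6.3 kcal/mol.
COOH at 60° (staggered): Br(0°)/COOH(60°) gauche 0.7; Br(0°)/NH2(300°) gauche 0.8; iPr(120°)/COOH(60°) gauche 1.3 → 2.8 kcal/mol.
COOH at 120° (eclipsed): Br(0°)/NH2(0°) eclipsed 2.7; iPr(120°)/COOH(120°) eclipsed 3.6; H(240°)/H(240°) eclipsed 1.0 → 7.3 kcal/mol.
COOH at 180° (staggered): Br(0°)/NH2(60°) gauche 0.8; iPr(120°)/COOH(180°) gauche 1.3; iPr(120°)/NH2(60°) gauche 1.2 → 3.3 kcal/mol.
COOH at 240° (eclipsed): Br(0°)/H(0°) eclipsed 1.6; iPr(120°)/NH2(120°) eclipsed 3.1; H(240°)/COOH(240°) eclipsed 1.9 → 6.6 kcal/mol.
COOH at 300° (staggered): Br(0°)/COOH(300°) gauche 0.7; iPr(120°)/NH2(180°) gauche 1.2 → 1.9 kcal/mol.
The maximum (7.3 kcal/mol) occurs with COOH at 120°.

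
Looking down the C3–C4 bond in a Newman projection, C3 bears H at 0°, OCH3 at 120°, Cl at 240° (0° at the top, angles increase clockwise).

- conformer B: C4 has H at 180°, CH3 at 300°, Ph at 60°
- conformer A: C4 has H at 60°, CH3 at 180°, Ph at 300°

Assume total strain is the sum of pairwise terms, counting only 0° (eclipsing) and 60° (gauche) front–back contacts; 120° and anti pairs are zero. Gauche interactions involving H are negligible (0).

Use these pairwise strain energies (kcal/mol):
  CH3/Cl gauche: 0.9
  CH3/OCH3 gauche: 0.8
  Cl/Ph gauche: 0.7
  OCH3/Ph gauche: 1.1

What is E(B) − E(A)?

-0.4 kcal/mol

B is staggered. OCH3 at 120° is gauche with Ph at 60° (1.1); Cl at 240° is gauche with CH3 at 300° (0.9). Total 2.0 kcal/mol.
A is staggered. OCH3 at 120° is gauche with CH3 at 180° (0.8); Cl at 240° is gauche with CH3 at 180° (0.9); Cl at 240° is gauche with Ph at 300° (0.7). Total 2.4 kcal/mol.
E(B) − E(A) = 2.0 − 2.4 = -0.4 kcal/mol.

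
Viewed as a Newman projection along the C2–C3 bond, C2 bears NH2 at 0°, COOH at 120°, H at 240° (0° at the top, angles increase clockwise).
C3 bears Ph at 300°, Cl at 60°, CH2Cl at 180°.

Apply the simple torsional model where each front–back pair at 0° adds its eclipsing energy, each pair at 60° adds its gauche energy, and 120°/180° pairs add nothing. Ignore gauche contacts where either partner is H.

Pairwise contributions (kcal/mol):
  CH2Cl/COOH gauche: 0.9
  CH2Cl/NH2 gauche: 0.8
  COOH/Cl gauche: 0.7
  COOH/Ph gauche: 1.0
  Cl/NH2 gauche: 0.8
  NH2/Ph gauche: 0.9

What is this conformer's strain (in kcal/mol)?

This conformer (staggered): NH2(0°)/Ph(300°) gauche 0.9; NH2(0°)/Cl(60°) gauche 0.8; COOH(120°)/Cl(60°) gauche 0.7; COOH(120°)/CH2Cl(180°) gauche 0.9 → 3.3 kcal/mol.

3.3 kcal/mol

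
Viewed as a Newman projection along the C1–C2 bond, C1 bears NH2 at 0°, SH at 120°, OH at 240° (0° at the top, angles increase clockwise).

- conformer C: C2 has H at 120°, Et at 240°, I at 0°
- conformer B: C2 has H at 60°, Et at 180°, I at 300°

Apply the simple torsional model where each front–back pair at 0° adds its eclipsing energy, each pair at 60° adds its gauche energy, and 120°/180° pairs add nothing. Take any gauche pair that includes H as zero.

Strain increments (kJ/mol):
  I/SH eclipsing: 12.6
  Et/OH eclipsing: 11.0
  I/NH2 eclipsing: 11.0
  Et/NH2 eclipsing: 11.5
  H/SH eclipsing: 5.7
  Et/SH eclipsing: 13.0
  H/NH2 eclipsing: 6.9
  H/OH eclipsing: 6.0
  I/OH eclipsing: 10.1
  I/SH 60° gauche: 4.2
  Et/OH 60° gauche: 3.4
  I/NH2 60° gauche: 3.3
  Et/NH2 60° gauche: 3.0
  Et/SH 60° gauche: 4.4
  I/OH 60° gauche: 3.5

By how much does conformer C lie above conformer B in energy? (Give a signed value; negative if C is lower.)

+13.1 kJ/mol

C (eclipsed): NH2(0°)/I(0°) eclipsed 11.0; SH(120°)/H(120°) eclipsed 5.7; OH(240°)/Et(240°) eclipsed 11.0 → 27.7 kJ/mol.
B (staggered): NH2(0°)/I(300°) gauche 3.3; SH(120°)/Et(180°) gauche 4.4; OH(240°)/Et(180°) gauche 3.4; OH(240°)/I(300°) gauche 3.5 → 14.6 kJ/mol.
E(C) − E(B) = 27.7 − 14.6 = +13.1 kJ/mol.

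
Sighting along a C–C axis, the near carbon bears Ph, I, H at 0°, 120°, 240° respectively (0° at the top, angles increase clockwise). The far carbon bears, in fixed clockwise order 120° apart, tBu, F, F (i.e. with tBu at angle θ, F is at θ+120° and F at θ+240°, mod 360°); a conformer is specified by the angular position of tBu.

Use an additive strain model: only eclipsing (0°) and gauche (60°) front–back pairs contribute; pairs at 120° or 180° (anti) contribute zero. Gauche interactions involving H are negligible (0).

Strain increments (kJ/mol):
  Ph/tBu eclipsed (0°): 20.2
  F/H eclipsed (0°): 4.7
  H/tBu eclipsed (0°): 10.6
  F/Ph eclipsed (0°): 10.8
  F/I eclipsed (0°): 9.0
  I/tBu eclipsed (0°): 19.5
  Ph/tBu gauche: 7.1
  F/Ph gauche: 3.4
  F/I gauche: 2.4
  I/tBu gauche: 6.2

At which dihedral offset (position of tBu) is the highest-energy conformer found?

120°

tBu at 0° (eclipsed): Ph(0°)/tBu(0°) eclipsed 20.2; I(120°)/F(120°) eclipsed 9.0; H(240°)/F(240°) eclipsed 4.7 → 33.9 kJ/mol.
tBu at 60° (staggered): Ph(0°)/tBu(60°) gauche 7.1; Ph(0°)/F(300°) gauche 3.4; I(120°)/tBu(60°) gauche 6.2; I(120°)/F(180°) gauche 2.4 → 19.1 kJ/mol.
tBu at 120° (eclipsed): Ph(0°)/F(0°) eclipsed 10.8; I(120°)/tBu(120°) eclipsed 19.5; H(240°)/F(240°) eclipsed 4.7 → 35.0 kJ/mol.
tBu at 180° (staggered): Ph(0°)/F(300°) gauche 3.4; Ph(0°)/F(60°) gauche 3.4; I(120°)/tBu(180°) gauche 6.2; I(120°)/F(60°) gauche 2.4 → 15.4 kJ/mol.
tBu at 240° (eclipsed): Ph(0°)/F(0°) eclipsed 10.8; I(120°)/F(120°) eclipsed 9.0; H(240°)/tBu(240°) eclipsed 10.6 → 30.4 kJ/mol.
tBu at 300° (staggered): Ph(0°)/tBu(300°) gauche 7.1; Ph(0°)/F(60°) gauche 3.4; I(120°)/F(60°) gauche 2.4; I(120°)/F(180°) gauche 2.4 → 15.3 kJ/mol.
The maximum (35.0 kJ/mol) occurs with tBu at 120°.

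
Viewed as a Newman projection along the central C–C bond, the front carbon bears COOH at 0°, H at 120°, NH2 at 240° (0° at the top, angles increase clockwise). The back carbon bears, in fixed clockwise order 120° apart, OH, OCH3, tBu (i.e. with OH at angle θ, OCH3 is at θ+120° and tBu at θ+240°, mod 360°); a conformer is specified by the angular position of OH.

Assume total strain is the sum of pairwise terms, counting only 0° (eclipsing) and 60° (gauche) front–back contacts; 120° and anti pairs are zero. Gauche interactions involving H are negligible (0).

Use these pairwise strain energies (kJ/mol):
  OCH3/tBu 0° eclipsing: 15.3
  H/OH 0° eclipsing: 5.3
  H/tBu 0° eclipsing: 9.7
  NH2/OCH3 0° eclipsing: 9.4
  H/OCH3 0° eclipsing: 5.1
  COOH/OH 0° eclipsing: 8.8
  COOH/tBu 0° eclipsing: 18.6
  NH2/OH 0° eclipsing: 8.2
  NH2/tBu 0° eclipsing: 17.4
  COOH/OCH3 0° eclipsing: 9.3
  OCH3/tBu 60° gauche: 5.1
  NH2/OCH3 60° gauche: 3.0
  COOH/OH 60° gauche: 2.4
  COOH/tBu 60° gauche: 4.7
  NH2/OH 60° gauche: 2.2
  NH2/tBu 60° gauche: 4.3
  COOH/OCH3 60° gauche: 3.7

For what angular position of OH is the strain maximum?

OH at 0° is eclipsed. COOH at 0° is eclipsed with OH at 0° (8.8); H at 120° is eclipsed with OCH3 at 120° (5.1); NH2 at 240° is eclipsed with tBu at 240° (17.4). Total 31.3 kJ/mol.
OH at 60° is staggered. COOH at 0° is gauche with OH at 60° (2.4); COOH at 0° is gauche with tBu at 300° (4.7); NH2 at 240° is gauche with OCH3 at 180° (3.0); NH2 at 240° is gauche with tBu at 300° (4.3). Total 14.4 kJ/mol.
OH at 120° is eclipsed. COOH at 0° is eclipsed with tBu at 0° (18.6); H at 120° is eclipsed with OH at 120° (5.3); NH2 at 240° is eclipsed with OCH3 at 240° (9.4). Total 33.3 kJ/mol.
OH at 180° is staggered. COOH at 0° is gauche with OCH3 at 300° (3.7); COOH at 0° is gauche with tBu at 60° (4.7); NH2 at 240° is gauche with OH at 180° (2.2); NH2 at 240° is gauche with OCH3 at 300° (3.0). Total 13.6 kJ/mol.
OH at 240° is eclipsed. COOH at 0° is eclipsed with OCH3 at 0° (9.3); H at 120° is eclipsed with tBu at 120° (9.7); NH2 at 240° is eclipsed with OH at 240° (8.2). Total 27.2 kJ/mol.
OH at 300° is staggered. COOH at 0° is gauche with OH at 300° (2.4); COOH at 0° is gauche with OCH3 at 60° (3.7); NH2 at 240° is gauche with OH at 300° (2.2); NH2 at 240° is gauche with tBu at 180° (4.3). Total 12.6 kJ/mol.
The maximum (33.3 kJ/mol) occurs with OH at 120°.

120°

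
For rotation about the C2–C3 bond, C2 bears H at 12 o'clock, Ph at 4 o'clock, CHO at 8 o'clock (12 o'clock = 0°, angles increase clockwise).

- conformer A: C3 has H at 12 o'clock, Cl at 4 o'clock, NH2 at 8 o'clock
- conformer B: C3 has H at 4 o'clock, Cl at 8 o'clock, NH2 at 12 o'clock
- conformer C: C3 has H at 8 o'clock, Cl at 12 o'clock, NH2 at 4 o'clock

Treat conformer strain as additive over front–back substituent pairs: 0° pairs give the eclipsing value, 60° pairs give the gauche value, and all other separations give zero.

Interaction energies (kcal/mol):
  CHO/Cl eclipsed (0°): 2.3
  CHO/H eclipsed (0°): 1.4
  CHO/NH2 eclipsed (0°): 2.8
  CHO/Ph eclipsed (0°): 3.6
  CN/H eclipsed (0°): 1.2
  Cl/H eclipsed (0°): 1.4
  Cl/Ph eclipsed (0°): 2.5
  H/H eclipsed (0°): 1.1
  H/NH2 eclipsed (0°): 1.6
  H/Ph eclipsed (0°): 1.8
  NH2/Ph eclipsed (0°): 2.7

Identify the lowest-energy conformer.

C

A is eclipsed. H at 0° is eclipsed with H at 0° (1.1); Ph at 120° is eclipsed with Cl at 120° (2.5); CHO at 240° is eclipsed with NH2 at 240° (2.8). Total 6.4 kcal/mol.
B is eclipsed. H at 0° is eclipsed with NH2 at 0° (1.6); Ph at 120° is eclipsed with H at 120° (1.8); CHO at 240° is eclipsed with Cl at 240° (2.3). Total 5.7 kcal/mol.
C is eclipsed. H at 0° is eclipsed with Cl at 0° (1.4); Ph at 120° is eclipsed with NH2 at 120° (2.7); CHO at 240° is eclipsed with H at 240° (1.4). Total 5.5 kcal/mol.
C has the lowest total (5.5 kcal/mol).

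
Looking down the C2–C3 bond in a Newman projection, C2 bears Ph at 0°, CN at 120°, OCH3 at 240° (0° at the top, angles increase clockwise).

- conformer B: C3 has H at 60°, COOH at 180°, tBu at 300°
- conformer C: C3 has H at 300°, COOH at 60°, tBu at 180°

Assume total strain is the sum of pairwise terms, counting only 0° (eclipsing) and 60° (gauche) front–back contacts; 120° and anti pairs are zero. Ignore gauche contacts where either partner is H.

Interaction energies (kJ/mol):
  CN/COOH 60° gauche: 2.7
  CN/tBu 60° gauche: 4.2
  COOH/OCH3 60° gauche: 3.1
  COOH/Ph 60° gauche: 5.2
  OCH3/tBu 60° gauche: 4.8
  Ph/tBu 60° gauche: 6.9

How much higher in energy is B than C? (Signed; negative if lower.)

+0.6 kJ/mol

B (staggered): Ph–tBu gauche, CN–COOH gauche, OCH3–COOH gauche, OCH3–tBu gauche; 6.9 + 2.7 + 3.1 + 4.8 = 17.5 kJ/mol.
C (staggered): Ph–COOH gauche, CN–COOH gauche, CN–tBu gauche, OCH3–tBu gauche; 5.2 + 2.7 + 4.2 + 4.8 = 16.9 kJ/mol.
E(B) − E(C) = 17.5 − 16.9 = +0.6 kJ/mol.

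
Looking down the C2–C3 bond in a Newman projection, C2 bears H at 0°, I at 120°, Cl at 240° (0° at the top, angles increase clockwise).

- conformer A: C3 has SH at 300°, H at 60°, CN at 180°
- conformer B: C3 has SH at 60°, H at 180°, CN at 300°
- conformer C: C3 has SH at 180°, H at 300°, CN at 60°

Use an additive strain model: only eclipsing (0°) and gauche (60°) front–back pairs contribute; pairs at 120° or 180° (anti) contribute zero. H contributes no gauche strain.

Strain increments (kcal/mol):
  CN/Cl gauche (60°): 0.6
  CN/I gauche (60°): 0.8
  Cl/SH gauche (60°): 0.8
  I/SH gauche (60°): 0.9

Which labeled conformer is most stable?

B

A (staggered): I–CN gauche, Cl–SH gauche, Cl–CN gauche; 0.8 + 0.8 + 0.6 = 2.2 kcal/mol.
B (staggered): I–SH gauche, Cl–CN gauche; 0.9 + 0.6 = 1.5 kcal/mol.
C (staggered): I–SH gauche, I–CN gauche, Cl–SH gauche; 0.9 + 0.8 + 0.8 = 2.5 kcal/mol.
B has the lowest total (1.5 kcal/mol).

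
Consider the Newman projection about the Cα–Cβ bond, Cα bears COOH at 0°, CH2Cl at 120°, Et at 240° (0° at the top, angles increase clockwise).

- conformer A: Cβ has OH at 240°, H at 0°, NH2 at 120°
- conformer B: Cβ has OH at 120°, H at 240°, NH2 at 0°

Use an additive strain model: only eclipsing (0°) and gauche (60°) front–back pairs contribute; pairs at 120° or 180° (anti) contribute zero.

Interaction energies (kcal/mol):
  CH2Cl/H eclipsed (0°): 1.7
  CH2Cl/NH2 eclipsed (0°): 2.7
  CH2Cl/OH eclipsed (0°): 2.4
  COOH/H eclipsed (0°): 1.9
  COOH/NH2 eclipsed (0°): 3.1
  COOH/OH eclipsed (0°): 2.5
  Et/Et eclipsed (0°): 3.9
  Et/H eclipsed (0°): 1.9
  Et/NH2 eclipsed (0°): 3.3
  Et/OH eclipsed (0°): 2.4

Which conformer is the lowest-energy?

A

A (eclipsed): COOH(0°)/H(0°) eclipsed 1.9; CH2Cl(120°)/NH2(120°) eclipsed 2.7; Et(240°)/OH(240°) eclipsed 2.4 → 7.0 kcal/mol.
B (eclipsed): COOH(0°)/NH2(0°) eclipsed 3.1; CH2Cl(120°)/OH(120°) eclipsed 2.4; Et(240°)/H(240°) eclipsed 1.9 → 7.4 kcal/mol.
A has the lowest total (7.0 kcal/mol).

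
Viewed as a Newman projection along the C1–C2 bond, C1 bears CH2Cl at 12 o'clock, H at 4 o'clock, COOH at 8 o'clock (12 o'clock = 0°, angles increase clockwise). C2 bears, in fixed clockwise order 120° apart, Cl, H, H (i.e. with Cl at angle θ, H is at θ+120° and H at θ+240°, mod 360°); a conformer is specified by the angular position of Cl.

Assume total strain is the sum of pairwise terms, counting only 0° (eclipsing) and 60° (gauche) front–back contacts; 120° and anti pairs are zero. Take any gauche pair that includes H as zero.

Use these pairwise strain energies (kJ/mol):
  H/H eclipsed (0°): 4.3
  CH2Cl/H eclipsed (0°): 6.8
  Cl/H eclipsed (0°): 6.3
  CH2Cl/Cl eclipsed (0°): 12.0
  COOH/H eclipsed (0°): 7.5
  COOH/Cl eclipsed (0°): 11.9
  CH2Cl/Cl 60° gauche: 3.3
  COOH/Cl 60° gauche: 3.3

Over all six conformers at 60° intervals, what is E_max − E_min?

20.5 kJ/mol

Cl at 0° (eclipsed): CH2Cl(0°)/Cl(0°) eclipsed 12.0; H(120°)/H(120°) eclipsed 4.3; COOH(240°)/H(240°) eclipsed 7.5 → 23.8 kJ/mol.
Cl at 60° (staggered): CH2Cl(0°)/Cl(60°) gauche 3.3 → 3.3 kJ/mol.
Cl at 120° (eclipsed): CH2Cl(0°)/H(0°) eclipsed 6.8; H(120°)/Cl(120°) eclipsed 6.3; COOH(240°)/H(240°) eclipsed 7.5 → 20.6 kJ/mol.
Cl at 180° (staggered): COOH(240°)/Cl(180°) gauche 3.3 → 3.3 kJ/mol.
Cl at 240° (eclipsed): CH2Cl(0°)/H(0°) eclipsed 6.8; H(120°)/H(120°) eclipsed 4.3; COOH(240°)/Cl(240°) eclipsed 11.9 → 23.0 kJ/mol.
Cl at 300° (staggered): CH2Cl(0°)/Cl(300°) gauche 3.3; COOH(240°)/Cl(300°) gauche 3.3 → 6.6 kJ/mol.
Max at 0° (23.8 kJ/mol), min at 60° (3.3 kJ/mol); barrier = 20.5 kJ/mol.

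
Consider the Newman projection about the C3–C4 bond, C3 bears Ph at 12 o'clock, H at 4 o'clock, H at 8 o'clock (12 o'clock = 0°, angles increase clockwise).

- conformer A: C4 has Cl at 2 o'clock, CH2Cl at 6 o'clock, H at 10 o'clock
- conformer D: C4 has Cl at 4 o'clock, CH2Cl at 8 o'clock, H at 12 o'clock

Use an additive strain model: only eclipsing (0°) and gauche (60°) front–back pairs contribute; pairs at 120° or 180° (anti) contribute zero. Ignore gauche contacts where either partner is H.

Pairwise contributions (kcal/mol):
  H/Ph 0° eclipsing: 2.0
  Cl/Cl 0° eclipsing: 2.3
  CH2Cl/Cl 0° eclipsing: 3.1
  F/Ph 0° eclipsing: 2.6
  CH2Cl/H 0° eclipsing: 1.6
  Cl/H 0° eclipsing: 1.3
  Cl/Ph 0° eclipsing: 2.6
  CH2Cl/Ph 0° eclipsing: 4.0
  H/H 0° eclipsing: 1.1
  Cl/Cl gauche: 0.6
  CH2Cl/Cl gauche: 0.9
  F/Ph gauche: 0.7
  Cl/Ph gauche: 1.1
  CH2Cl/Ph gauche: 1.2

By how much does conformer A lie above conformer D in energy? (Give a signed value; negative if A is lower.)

A (staggered): Ph–Cl gauche; 1.1 = 1.1 kcal/mol.
D (eclipsed): Ph–H eclipsed, H–Cl eclipsed, H–CH2Cl eclipsed; 2.0 + 1.3 + 1.6 = 4.9 kcal/mol.
E(A) − E(D) = 1.1 − 4.9 = -3.8 kcal/mol.

-3.8 kcal/mol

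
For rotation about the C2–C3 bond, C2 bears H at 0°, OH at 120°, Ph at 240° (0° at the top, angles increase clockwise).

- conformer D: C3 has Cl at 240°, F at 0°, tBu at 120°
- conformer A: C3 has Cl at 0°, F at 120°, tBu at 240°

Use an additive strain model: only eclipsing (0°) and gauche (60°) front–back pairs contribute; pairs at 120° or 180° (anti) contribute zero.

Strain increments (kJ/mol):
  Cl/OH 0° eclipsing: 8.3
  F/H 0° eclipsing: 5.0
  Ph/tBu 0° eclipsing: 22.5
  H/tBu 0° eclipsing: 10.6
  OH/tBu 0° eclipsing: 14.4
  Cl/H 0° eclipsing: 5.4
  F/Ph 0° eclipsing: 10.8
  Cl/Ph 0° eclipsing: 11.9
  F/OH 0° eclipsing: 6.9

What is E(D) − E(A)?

D (eclipsed): H(0°)/F(0°) eclipsed 5.0; OH(120°)/tBu(120°) eclipsed 14.4; Ph(240°)/Cl(240°) eclipsed 11.9 → 31.3 kJ/mol.
A (eclipsed): H(0°)/Cl(0°) eclipsed 5.4; OH(120°)/F(120°) eclipsed 6.9; Ph(240°)/tBu(240°) eclipsed 22.5 → 34.8 kJ/mol.
E(D) − E(A) = 31.3 − 34.8 = -3.5 kJ/mol.

-3.5 kJ/mol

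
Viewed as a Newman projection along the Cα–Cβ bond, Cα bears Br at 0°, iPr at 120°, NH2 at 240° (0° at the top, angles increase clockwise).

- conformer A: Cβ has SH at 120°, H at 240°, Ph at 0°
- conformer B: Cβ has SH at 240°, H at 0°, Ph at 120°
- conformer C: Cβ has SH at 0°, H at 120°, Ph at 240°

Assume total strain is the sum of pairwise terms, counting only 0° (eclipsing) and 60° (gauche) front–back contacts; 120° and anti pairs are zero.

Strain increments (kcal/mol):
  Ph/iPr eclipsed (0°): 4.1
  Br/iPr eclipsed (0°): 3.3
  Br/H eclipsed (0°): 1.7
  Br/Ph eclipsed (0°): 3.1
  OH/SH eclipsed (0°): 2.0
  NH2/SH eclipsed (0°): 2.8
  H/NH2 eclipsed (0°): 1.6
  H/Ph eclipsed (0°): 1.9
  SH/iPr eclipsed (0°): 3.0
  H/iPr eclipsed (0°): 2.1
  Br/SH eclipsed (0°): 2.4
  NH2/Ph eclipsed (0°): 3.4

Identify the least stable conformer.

A (eclipsed): Br–Ph eclipsed, iPr–SH eclipsed, NH2–H eclipsed; 3.1 + 3.0 + 1.6 = 7.7 kcal/mol.
B (eclipsed): Br–H eclipsed, iPr–Ph eclipsed, NH2–SH eclipsed; 1.7 + 4.1 + 2.8 = 8.6 kcal/mol.
C (eclipsed): Br–SH eclipsed, iPr–H eclipsed, NH2–Ph eclipsed; 2.4 + 2.1 + 3.4 = 7.9 kcal/mol.
B has the highest total (8.6 kcal/mol).

B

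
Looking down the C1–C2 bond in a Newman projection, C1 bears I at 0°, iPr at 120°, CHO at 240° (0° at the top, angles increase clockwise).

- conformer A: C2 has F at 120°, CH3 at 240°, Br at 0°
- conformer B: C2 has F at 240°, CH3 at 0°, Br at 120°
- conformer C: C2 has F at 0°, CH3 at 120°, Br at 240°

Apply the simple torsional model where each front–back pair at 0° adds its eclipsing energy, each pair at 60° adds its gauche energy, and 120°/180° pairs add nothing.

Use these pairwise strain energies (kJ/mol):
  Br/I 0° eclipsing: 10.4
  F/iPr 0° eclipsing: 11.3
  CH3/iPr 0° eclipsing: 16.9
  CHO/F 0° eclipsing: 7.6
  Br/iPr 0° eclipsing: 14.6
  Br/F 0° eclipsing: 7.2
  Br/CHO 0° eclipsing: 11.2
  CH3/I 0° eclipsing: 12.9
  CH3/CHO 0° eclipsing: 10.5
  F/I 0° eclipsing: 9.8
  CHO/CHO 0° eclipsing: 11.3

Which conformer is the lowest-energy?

A

A (eclipsed): I(0°)/Br(0°) eclipsed 10.4; iPr(120°)/F(120°) eclipsed 11.3; CHO(240°)/CH3(240°) eclipsed 10.5 → 32.2 kJ/mol.
B (eclipsed): I(0°)/CH3(0°) eclipsed 12.9; iPr(120°)/Br(120°) eclipsed 14.6; CHO(240°)/F(240°) eclipsed 7.6 → 35.1 kJ/mol.
C (eclipsed): I(0°)/F(0°) eclipsed 9.8; iPr(120°)/CH3(120°) eclipsed 16.9; CHO(240°)/Br(240°) eclipsed 11.2 → 37.9 kJ/mol.
A has the lowest total (32.2 kJ/mol).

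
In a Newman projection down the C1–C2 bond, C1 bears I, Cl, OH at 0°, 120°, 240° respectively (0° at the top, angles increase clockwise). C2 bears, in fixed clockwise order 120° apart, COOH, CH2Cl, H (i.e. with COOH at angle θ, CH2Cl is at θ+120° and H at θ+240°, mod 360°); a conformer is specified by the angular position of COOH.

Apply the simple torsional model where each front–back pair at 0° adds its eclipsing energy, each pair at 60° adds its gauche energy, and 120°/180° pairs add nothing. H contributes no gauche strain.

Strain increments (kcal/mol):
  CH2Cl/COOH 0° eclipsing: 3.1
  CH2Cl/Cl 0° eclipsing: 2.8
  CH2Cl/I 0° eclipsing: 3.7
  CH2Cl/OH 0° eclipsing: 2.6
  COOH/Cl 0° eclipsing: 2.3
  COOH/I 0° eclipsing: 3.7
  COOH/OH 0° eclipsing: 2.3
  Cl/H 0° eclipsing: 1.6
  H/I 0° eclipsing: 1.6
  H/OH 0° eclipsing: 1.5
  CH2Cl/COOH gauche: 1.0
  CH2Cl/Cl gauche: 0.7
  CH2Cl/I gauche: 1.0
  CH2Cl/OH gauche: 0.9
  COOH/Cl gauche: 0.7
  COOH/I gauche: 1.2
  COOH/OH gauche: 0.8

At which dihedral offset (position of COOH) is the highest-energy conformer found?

COOH at 0° (eclipsed): I(0°)/COOH(0°) eclipsed 3.7; Cl(120°)/CH2Cl(120°) eclipsed 2.8; OH(240°)/H(240°) eclipsed 1.5 → 8.0 kcal/mol.
COOH at 60° (staggered): I(0°)/COOH(60°) gauche 1.2; Cl(120°)/COOH(60°) gauche 0.7; Cl(120°)/CH2Cl(180°) gauche 0.7; OH(240°)/CH2Cl(180°) gauche 0.9 → 3.5 kcal/mol.
COOH at 120° (eclipsed): I(0°)/H(0°) eclipsed 1.6; Cl(120°)/COOH(120°) eclipsed 2.3; OH(240°)/CH2Cl(240°) eclipsed 2.6 → 6.5 kcal/mol.
COOH at 180° (staggered): I(0°)/CH2Cl(300°) gauche 1.0; Cl(120°)/COOH(180°) gauche 0.7; OH(240°)/COOH(180°) gauche 0.8; OH(240°)/CH2Cl(300°) gauche 0.9 → 3.4 kcal/mol.
COOH at 240° (eclipsed): I(0°)/CH2Cl(0°) eclipsed 3.7; Cl(120°)/H(120°) eclipsed 1.6; OH(240°)/COOH(240°) eclipsed 2.3 → 7.6 kcal/mol.
COOH at 300° (staggered): I(0°)/COOH(300°) gauche 1.2; I(0°)/CH2Cl(60°) gauche 1.0; Cl(120°)/CH2Cl(60°) gauche 0.7; OH(240°)/COOH(300°) gauche 0.8 → 3.7 kcal/mol.
The maximum (8.0 kcal/mol) occurs with COOH at 0°.

0°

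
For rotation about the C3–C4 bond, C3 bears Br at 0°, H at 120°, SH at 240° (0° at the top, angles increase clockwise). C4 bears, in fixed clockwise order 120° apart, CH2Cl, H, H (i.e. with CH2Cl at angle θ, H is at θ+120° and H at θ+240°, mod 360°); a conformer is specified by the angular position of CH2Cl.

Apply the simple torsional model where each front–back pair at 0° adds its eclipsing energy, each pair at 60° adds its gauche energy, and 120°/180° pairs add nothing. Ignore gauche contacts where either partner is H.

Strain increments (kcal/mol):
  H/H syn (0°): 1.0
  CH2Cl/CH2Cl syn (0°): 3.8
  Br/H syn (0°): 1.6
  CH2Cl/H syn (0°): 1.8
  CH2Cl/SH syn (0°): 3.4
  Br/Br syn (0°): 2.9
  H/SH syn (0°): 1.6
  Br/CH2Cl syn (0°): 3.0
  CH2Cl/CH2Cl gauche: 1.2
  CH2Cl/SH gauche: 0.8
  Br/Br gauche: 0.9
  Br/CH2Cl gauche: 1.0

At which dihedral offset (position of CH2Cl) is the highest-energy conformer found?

240°

CH2Cl at 0° (eclipsed): Br–CH2Cl eclipsed, H–H eclipsed, SH–H eclipsed; 3.0 + 1.0 + 1.6 = 5.6 kcal/mol.
CH2Cl at 60° (staggered): Br–CH2Cl gauche; 1.0 = 1.0 kcal/mol.
CH2Cl at 120° (eclipsed): Br–H eclipsed, H–CH2Cl eclipsed, SH–H eclipsed; 1.6 + 1.8 + 1.6 = 5.0 kcal/mol.
CH2Cl at 180° (staggered): SH–CH2Cl gauche; 0.8 = 0.8 kcal/mol.
CH2Cl at 240° (eclipsed): Br–H eclipsed, H–H eclipsed, SH–CH2Cl eclipsed; 1.6 + 1.0 + 3.4 = 6.0 kcal/mol.
CH2Cl at 300° (staggered): Br–CH2Cl gauche, SH–CH2Cl gauche; 1.0 + 0.8 = 1.8 kcal/mol.
The maximum (6.0 kcal/mol) occurs with CH2Cl at 240°.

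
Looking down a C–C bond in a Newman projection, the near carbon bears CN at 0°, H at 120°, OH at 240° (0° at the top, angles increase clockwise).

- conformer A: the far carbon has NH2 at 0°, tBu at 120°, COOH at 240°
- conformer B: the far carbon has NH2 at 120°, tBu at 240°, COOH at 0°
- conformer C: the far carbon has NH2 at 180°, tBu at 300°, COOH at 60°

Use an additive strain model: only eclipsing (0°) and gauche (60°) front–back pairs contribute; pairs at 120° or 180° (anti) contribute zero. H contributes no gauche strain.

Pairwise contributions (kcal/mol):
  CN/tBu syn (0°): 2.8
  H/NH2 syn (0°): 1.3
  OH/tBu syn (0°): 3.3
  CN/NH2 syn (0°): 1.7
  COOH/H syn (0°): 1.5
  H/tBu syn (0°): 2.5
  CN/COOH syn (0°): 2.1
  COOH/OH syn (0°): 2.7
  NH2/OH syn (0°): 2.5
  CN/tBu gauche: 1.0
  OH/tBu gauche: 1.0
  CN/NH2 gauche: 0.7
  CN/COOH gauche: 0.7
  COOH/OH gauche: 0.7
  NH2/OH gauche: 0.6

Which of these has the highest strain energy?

A (eclipsed): CN–NH2 eclipsed, H–tBu eclipsed, OH–COOH eclipsed; 1.7 + 2.5 + 2.7 = 6.9 kcal/mol.
B (eclipsed): CN–COOH eclipsed, H–NH2 eclipsed, OH–tBu eclipsed; 2.1 + 1.3 + 3.3 = 6.7 kcal/mol.
C (staggered): CN–tBu gauche, CN–COOH gauche, OH–NH2 gauche, OH–tBu gauche; 1.0 + 0.7 + 0.6 + 1.0 = 3.3 kcal/mol.
A has the highest total (6.9 kcal/mol).

A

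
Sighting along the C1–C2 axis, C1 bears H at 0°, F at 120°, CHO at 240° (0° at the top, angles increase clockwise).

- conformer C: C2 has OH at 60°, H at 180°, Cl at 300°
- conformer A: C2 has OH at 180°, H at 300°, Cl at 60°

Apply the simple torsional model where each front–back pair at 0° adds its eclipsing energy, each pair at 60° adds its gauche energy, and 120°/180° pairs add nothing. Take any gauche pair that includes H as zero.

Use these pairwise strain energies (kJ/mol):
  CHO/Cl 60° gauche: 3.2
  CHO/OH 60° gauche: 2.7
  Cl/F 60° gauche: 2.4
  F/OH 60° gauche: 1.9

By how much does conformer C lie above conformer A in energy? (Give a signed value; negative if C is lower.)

C is staggered. F at 120° is gauche with OH at 60° (1.9); CHO at 240° is gauche with Cl at 300° (3.2). Total 5.1 kJ/mol.
A is staggered. F at 120° is gauche with OH at 180° (1.9); F at 120° is gauche with Cl at 60° (2.4); CHO at 240° is gauche with OH at 180° (2.7). Total 7.0 kJ/mol.
E(C) − E(A) = 5.1 − 7.0 = -1.9 kJ/mol.

-1.9 kJ/mol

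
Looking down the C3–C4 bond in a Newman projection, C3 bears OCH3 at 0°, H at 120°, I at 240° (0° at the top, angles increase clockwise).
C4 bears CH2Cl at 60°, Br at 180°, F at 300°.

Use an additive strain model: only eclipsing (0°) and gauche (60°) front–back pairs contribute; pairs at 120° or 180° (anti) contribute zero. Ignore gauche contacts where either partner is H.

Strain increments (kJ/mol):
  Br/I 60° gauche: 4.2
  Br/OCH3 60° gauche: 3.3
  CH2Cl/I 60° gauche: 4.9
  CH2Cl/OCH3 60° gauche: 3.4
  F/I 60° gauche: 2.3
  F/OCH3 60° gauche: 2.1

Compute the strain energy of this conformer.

This conformer (staggered): OCH3(0°)/CH2Cl(60°) gauche 3.4; OCH3(0°)/F(300°) gauche 2.1; I(240°)/Br(180°) gauche 4.2; I(240°)/F(300°) gauche 2.3 → 12.0 kJ/mol.

12.0 kJ/mol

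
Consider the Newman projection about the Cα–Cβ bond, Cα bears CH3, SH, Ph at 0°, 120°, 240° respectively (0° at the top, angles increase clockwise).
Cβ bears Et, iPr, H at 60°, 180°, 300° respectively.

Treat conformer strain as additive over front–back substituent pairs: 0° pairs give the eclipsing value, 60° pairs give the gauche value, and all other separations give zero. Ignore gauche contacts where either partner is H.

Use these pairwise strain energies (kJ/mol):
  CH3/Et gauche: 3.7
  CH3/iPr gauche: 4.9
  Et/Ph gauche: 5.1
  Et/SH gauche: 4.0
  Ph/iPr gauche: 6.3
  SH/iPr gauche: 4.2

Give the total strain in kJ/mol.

This conformer (staggered): CH3–Et gauche, SH–Et gauche, SH–iPr gauche, Ph–iPr gauche; 3.7 + 4.0 + 4.2 + 6.3 = 18.2 kJ/mol.

18.2 kJ/mol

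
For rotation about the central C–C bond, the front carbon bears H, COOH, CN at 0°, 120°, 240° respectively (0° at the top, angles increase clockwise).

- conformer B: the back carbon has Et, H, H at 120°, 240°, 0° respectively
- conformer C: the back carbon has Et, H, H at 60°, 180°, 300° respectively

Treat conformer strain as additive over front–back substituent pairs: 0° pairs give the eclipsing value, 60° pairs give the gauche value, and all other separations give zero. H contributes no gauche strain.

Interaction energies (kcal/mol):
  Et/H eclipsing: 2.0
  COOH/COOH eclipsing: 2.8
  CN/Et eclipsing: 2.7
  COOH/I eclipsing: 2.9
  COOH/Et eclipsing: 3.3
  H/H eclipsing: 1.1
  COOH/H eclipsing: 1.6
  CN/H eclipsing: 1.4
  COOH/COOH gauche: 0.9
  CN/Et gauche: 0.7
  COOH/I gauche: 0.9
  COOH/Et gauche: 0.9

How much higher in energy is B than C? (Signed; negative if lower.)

B (eclipsed): H(0°)/H(0°) eclipsed 1.1; COOH(120°)/Et(120°) eclipsed 3.3; CN(240°)/H(240°) eclipsed 1.4 → 5.8 kcal/mol.
C (staggered): COOH(120°)/Et(60°) gauche 0.9 → 0.9 kcal/mol.
E(B) − E(C) = 5.8 − 0.9 = +4.9 kcal/mol.

+4.9 kcal/mol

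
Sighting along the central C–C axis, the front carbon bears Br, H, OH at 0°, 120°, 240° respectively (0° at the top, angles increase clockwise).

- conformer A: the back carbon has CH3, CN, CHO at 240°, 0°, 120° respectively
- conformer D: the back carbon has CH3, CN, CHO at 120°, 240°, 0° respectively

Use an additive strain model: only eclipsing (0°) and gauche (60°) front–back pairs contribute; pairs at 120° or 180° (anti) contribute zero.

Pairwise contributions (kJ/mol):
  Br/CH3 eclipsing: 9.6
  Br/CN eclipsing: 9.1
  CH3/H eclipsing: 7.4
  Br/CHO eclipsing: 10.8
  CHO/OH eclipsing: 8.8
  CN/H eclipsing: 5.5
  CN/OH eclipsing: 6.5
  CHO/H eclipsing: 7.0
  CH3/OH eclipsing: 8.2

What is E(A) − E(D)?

-0.4 kJ/mol

A is eclipsed. Br at 0° is eclipsed with CN at 0° (9.1); H at 120° is eclipsed with CHO at 120° (7.0); OH at 240° is eclipsed with CH3 at 240° (8.2). Total 24.3 kJ/mol.
D is eclipsed. Br at 0° is eclipsed with CHO at 0° (10.8); H at 120° is eclipsed with CH3 at 120° (7.4); OH at 240° is eclipsed with CN at 240° (6.5). Total 24.7 kJ/mol.
E(A) − E(D) = 24.3 − 24.7 = -0.4 kJ/mol.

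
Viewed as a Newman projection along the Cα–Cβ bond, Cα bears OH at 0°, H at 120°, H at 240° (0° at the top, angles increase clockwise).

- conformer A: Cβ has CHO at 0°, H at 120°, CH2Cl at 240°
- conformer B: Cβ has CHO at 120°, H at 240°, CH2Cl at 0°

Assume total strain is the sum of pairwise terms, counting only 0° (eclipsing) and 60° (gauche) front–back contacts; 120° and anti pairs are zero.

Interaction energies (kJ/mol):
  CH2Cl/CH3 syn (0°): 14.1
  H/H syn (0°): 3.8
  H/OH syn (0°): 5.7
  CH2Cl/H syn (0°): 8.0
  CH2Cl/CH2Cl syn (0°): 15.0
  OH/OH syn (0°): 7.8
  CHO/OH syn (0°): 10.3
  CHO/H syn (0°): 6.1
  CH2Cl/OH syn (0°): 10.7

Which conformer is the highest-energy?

A

A (eclipsed): OH(0°)/CHO(0°) eclipsed 10.3; H(120°)/H(120°) eclipsed 3.8; H(240°)/CH2Cl(240°) eclipsed 8.0 → 22.1 kJ/mol.
B (eclipsed): OH(0°)/CH2Cl(0°) eclipsed 10.7; H(120°)/CHO(120°) eclipsed 6.1; H(240°)/H(240°) eclipsed 3.8 → 20.6 kJ/mol.
A has the highest total (22.1 kJ/mol).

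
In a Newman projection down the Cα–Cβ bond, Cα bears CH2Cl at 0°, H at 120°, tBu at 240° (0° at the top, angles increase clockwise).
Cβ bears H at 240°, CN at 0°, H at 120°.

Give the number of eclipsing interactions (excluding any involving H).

Non-H eclipsing pairs: CH2Cl(0°)/CN(0°) — 1 interaction.

1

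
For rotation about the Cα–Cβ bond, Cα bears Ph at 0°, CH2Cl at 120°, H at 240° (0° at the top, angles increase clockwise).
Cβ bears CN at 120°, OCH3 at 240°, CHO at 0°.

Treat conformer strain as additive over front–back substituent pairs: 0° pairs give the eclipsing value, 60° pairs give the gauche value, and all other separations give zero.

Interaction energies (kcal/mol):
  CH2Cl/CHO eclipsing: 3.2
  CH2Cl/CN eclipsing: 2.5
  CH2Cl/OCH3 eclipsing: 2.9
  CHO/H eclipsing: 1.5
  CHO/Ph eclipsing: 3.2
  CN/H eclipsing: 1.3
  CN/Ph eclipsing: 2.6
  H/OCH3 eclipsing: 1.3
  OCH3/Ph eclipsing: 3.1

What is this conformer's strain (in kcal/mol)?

7.0 kcal/mol

This conformer (eclipsed): Ph(0°)/CHO(0°) eclipsed 3.2; CH2Cl(120°)/CN(120°) eclipsed 2.5; H(240°)/OCH3(240°) eclipsed 1.3 → 7.0 kcal/mol.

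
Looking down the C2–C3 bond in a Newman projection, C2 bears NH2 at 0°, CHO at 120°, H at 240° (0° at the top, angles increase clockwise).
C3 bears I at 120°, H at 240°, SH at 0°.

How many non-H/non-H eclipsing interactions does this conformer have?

Non-H eclipsing pairs: NH2(0°)/SH(0°); CHO(120°)/I(120°) — 2 interactions.

2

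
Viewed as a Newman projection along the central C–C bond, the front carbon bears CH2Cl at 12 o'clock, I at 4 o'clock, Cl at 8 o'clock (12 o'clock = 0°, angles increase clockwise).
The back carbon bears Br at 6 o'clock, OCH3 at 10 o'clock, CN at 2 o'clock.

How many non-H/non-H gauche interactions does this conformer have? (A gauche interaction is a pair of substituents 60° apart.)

Non-H gauche pairs: CH2Cl(0°)/OCH3(300°); CH2Cl(0°)/CN(60°); I(120°)/Br(180°); I(120°)/CN(60°); Cl(240°)/Br(180°); Cl(240°)/OCH3(300°) — 6 interactions.

6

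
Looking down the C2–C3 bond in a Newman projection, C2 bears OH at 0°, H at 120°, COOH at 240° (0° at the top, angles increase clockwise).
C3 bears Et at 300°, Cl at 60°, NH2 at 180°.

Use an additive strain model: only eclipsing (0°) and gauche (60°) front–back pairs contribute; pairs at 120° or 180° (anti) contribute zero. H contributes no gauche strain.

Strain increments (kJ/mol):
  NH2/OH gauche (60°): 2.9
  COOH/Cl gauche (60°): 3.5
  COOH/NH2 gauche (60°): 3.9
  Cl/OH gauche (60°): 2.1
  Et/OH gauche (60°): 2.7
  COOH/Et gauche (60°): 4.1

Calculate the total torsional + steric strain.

This conformer is staggered. OH at 0° is gauche with Et at 300° (2.7); OH at 0° is gauche with Cl at 60° (2.1); COOH at 240° is gauche with Et at 300° (4.1); COOH at 240° is gauche with NH2 at 180° (3.9). Total 12.8 kJ/mol.

12.8 kJ/mol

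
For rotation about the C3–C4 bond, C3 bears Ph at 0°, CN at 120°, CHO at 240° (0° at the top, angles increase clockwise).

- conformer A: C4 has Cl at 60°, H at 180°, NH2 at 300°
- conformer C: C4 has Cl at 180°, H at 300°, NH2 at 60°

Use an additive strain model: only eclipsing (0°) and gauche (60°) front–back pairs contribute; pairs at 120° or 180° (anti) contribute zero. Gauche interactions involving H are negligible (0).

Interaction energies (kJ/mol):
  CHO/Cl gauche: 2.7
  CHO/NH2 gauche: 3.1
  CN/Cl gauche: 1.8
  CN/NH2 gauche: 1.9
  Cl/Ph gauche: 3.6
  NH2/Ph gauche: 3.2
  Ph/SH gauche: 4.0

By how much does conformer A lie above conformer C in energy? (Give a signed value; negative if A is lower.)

A (staggered): Ph–Cl gauche, Ph–NH2 gauche, CN–Cl gauche, CHO–NH2 gauche; 3.6 + 3.2 + 1.8 + 3.1 = 11.7 kJ/mol.
C (staggered): Ph–NH2 gauche, CN–Cl gauche, CN–NH2 gauche, CHO–Cl gauche; 3.2 + 1.8 + 1.9 + 2.7 = 9.6 kJ/mol.
E(A) − E(C) = 11.7 − 9.6 = +2.1 kJ/mol.

+2.1 kJ/mol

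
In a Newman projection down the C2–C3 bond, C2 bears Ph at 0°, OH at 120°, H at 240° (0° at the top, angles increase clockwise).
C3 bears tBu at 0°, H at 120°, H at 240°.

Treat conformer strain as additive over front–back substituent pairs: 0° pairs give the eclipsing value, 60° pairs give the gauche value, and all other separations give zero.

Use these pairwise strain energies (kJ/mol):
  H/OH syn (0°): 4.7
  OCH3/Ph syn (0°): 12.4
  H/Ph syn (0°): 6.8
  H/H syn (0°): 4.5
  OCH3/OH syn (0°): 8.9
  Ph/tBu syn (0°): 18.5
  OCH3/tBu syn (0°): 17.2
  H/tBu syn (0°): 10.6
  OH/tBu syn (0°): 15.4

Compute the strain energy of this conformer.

This conformer (eclipsed): Ph–tBu eclipsed, OH–H eclipsed, H–H eclipsed; 18.5 + 4.7 + 4.5 = 27.7 kJ/mol.

27.7 kJ/mol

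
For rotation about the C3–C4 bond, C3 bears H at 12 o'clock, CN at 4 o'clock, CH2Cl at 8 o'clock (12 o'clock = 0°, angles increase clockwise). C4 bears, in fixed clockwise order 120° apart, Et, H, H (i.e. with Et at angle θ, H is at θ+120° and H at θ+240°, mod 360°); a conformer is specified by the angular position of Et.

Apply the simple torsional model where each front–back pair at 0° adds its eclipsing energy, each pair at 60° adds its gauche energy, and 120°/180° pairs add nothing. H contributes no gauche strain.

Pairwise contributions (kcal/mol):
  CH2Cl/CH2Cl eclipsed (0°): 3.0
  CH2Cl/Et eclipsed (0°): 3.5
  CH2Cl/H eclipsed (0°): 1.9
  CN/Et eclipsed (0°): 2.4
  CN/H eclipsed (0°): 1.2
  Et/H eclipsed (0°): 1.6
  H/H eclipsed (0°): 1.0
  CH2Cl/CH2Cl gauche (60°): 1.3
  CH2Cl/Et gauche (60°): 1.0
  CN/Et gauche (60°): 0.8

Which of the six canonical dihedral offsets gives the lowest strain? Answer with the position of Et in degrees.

Et at 0° (eclipsed): H(0°)/Et(0°) eclipsed 1.6; CN(120°)/H(120°) eclipsed 1.2; CH2Cl(240°)/H(240°) eclipsed 1.9 → 4.7 kcal/mol.
Et at 60° (staggered): CN(120°)/Et(60°) gauche 0.8 → 0.8 kcal/mol.
Et at 120° (eclipsed): H(0°)/H(0°) eclipsed 1.0; CN(120°)/Et(120°) eclipsed 2.4; CH2Cl(240°)/H(240°) eclipsed 1.9 → 5.3 kcal/mol.
Et at 180° (staggered): CN(120°)/Et(180°) gauche 0.8; CH2Cl(240°)/Et(180°) gauche 1.0 → 1.8 kcal/mol.
Et at 240° (eclipsed): H(0°)/H(0°) eclipsed 1.0; CN(120°)/H(120°) eclipsed 1.2; CH2Cl(240°)/Et(240°) eclipsed 3.5 → 5.7 kcal/mol.
Et at 300° (staggered): CH2Cl(240°)/Et(300°) gauche 1.0 → 1.0 kcal/mol.
The minimum (0.8 kcal/mol) occurs with Et at 60°.

60°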